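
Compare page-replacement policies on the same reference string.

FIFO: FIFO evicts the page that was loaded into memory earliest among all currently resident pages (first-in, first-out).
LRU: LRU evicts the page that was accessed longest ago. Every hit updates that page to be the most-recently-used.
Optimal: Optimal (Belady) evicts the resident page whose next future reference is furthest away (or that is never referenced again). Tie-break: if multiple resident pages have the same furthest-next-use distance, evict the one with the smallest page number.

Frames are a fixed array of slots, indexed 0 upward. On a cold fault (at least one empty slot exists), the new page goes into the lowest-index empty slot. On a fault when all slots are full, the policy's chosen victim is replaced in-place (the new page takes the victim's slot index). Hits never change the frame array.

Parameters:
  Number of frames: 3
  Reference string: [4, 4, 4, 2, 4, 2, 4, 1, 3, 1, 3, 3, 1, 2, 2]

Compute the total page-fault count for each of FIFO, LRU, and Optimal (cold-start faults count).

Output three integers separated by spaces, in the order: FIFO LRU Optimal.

Answer: 4 5 4

Derivation:
--- FIFO ---
  step 0: ref 4 -> FAULT, frames=[4,-,-] (faults so far: 1)
  step 1: ref 4 -> HIT, frames=[4,-,-] (faults so far: 1)
  step 2: ref 4 -> HIT, frames=[4,-,-] (faults so far: 1)
  step 3: ref 2 -> FAULT, frames=[4,2,-] (faults so far: 2)
  step 4: ref 4 -> HIT, frames=[4,2,-] (faults so far: 2)
  step 5: ref 2 -> HIT, frames=[4,2,-] (faults so far: 2)
  step 6: ref 4 -> HIT, frames=[4,2,-] (faults so far: 2)
  step 7: ref 1 -> FAULT, frames=[4,2,1] (faults so far: 3)
  step 8: ref 3 -> FAULT, evict 4, frames=[3,2,1] (faults so far: 4)
  step 9: ref 1 -> HIT, frames=[3,2,1] (faults so far: 4)
  step 10: ref 3 -> HIT, frames=[3,2,1] (faults so far: 4)
  step 11: ref 3 -> HIT, frames=[3,2,1] (faults so far: 4)
  step 12: ref 1 -> HIT, frames=[3,2,1] (faults so far: 4)
  step 13: ref 2 -> HIT, frames=[3,2,1] (faults so far: 4)
  step 14: ref 2 -> HIT, frames=[3,2,1] (faults so far: 4)
  FIFO total faults: 4
--- LRU ---
  step 0: ref 4 -> FAULT, frames=[4,-,-] (faults so far: 1)
  step 1: ref 4 -> HIT, frames=[4,-,-] (faults so far: 1)
  step 2: ref 4 -> HIT, frames=[4,-,-] (faults so far: 1)
  step 3: ref 2 -> FAULT, frames=[4,2,-] (faults so far: 2)
  step 4: ref 4 -> HIT, frames=[4,2,-] (faults so far: 2)
  step 5: ref 2 -> HIT, frames=[4,2,-] (faults so far: 2)
  step 6: ref 4 -> HIT, frames=[4,2,-] (faults so far: 2)
  step 7: ref 1 -> FAULT, frames=[4,2,1] (faults so far: 3)
  step 8: ref 3 -> FAULT, evict 2, frames=[4,3,1] (faults so far: 4)
  step 9: ref 1 -> HIT, frames=[4,3,1] (faults so far: 4)
  step 10: ref 3 -> HIT, frames=[4,3,1] (faults so far: 4)
  step 11: ref 3 -> HIT, frames=[4,3,1] (faults so far: 4)
  step 12: ref 1 -> HIT, frames=[4,3,1] (faults so far: 4)
  step 13: ref 2 -> FAULT, evict 4, frames=[2,3,1] (faults so far: 5)
  step 14: ref 2 -> HIT, frames=[2,3,1] (faults so far: 5)
  LRU total faults: 5
--- Optimal ---
  step 0: ref 4 -> FAULT, frames=[4,-,-] (faults so far: 1)
  step 1: ref 4 -> HIT, frames=[4,-,-] (faults so far: 1)
  step 2: ref 4 -> HIT, frames=[4,-,-] (faults so far: 1)
  step 3: ref 2 -> FAULT, frames=[4,2,-] (faults so far: 2)
  step 4: ref 4 -> HIT, frames=[4,2,-] (faults so far: 2)
  step 5: ref 2 -> HIT, frames=[4,2,-] (faults so far: 2)
  step 6: ref 4 -> HIT, frames=[4,2,-] (faults so far: 2)
  step 7: ref 1 -> FAULT, frames=[4,2,1] (faults so far: 3)
  step 8: ref 3 -> FAULT, evict 4, frames=[3,2,1] (faults so far: 4)
  step 9: ref 1 -> HIT, frames=[3,2,1] (faults so far: 4)
  step 10: ref 3 -> HIT, frames=[3,2,1] (faults so far: 4)
  step 11: ref 3 -> HIT, frames=[3,2,1] (faults so far: 4)
  step 12: ref 1 -> HIT, frames=[3,2,1] (faults so far: 4)
  step 13: ref 2 -> HIT, frames=[3,2,1] (faults so far: 4)
  step 14: ref 2 -> HIT, frames=[3,2,1] (faults so far: 4)
  Optimal total faults: 4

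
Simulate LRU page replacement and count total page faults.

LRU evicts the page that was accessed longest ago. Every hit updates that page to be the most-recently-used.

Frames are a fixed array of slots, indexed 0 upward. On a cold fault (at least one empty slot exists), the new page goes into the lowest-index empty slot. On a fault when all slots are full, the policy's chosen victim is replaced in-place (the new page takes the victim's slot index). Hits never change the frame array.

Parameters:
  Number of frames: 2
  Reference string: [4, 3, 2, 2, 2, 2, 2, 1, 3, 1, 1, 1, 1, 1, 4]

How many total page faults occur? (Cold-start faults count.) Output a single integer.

Step 0: ref 4 → FAULT, frames=[4,-]
Step 1: ref 3 → FAULT, frames=[4,3]
Step 2: ref 2 → FAULT (evict 4), frames=[2,3]
Step 3: ref 2 → HIT, frames=[2,3]
Step 4: ref 2 → HIT, frames=[2,3]
Step 5: ref 2 → HIT, frames=[2,3]
Step 6: ref 2 → HIT, frames=[2,3]
Step 7: ref 1 → FAULT (evict 3), frames=[2,1]
Step 8: ref 3 → FAULT (evict 2), frames=[3,1]
Step 9: ref 1 → HIT, frames=[3,1]
Step 10: ref 1 → HIT, frames=[3,1]
Step 11: ref 1 → HIT, frames=[3,1]
Step 12: ref 1 → HIT, frames=[3,1]
Step 13: ref 1 → HIT, frames=[3,1]
Step 14: ref 4 → FAULT (evict 3), frames=[4,1]
Total faults: 6

Answer: 6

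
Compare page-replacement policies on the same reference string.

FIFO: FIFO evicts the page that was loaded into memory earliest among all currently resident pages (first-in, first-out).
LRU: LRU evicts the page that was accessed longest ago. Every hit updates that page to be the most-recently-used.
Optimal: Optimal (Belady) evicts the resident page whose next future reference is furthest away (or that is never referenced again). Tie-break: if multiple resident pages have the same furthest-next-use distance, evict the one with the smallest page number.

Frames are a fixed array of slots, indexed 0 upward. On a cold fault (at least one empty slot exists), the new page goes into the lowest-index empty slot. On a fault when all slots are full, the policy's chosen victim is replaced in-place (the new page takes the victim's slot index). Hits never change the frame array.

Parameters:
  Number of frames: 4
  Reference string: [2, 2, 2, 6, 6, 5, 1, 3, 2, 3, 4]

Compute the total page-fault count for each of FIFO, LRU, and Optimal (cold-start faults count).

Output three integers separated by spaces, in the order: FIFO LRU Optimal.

--- FIFO ---
  step 0: ref 2 -> FAULT, frames=[2,-,-,-] (faults so far: 1)
  step 1: ref 2 -> HIT, frames=[2,-,-,-] (faults so far: 1)
  step 2: ref 2 -> HIT, frames=[2,-,-,-] (faults so far: 1)
  step 3: ref 6 -> FAULT, frames=[2,6,-,-] (faults so far: 2)
  step 4: ref 6 -> HIT, frames=[2,6,-,-] (faults so far: 2)
  step 5: ref 5 -> FAULT, frames=[2,6,5,-] (faults so far: 3)
  step 6: ref 1 -> FAULT, frames=[2,6,5,1] (faults so far: 4)
  step 7: ref 3 -> FAULT, evict 2, frames=[3,6,5,1] (faults so far: 5)
  step 8: ref 2 -> FAULT, evict 6, frames=[3,2,5,1] (faults so far: 6)
  step 9: ref 3 -> HIT, frames=[3,2,5,1] (faults so far: 6)
  step 10: ref 4 -> FAULT, evict 5, frames=[3,2,4,1] (faults so far: 7)
  FIFO total faults: 7
--- LRU ---
  step 0: ref 2 -> FAULT, frames=[2,-,-,-] (faults so far: 1)
  step 1: ref 2 -> HIT, frames=[2,-,-,-] (faults so far: 1)
  step 2: ref 2 -> HIT, frames=[2,-,-,-] (faults so far: 1)
  step 3: ref 6 -> FAULT, frames=[2,6,-,-] (faults so far: 2)
  step 4: ref 6 -> HIT, frames=[2,6,-,-] (faults so far: 2)
  step 5: ref 5 -> FAULT, frames=[2,6,5,-] (faults so far: 3)
  step 6: ref 1 -> FAULT, frames=[2,6,5,1] (faults so far: 4)
  step 7: ref 3 -> FAULT, evict 2, frames=[3,6,5,1] (faults so far: 5)
  step 8: ref 2 -> FAULT, evict 6, frames=[3,2,5,1] (faults so far: 6)
  step 9: ref 3 -> HIT, frames=[3,2,5,1] (faults so far: 6)
  step 10: ref 4 -> FAULT, evict 5, frames=[3,2,4,1] (faults so far: 7)
  LRU total faults: 7
--- Optimal ---
  step 0: ref 2 -> FAULT, frames=[2,-,-,-] (faults so far: 1)
  step 1: ref 2 -> HIT, frames=[2,-,-,-] (faults so far: 1)
  step 2: ref 2 -> HIT, frames=[2,-,-,-] (faults so far: 1)
  step 3: ref 6 -> FAULT, frames=[2,6,-,-] (faults so far: 2)
  step 4: ref 6 -> HIT, frames=[2,6,-,-] (faults so far: 2)
  step 5: ref 5 -> FAULT, frames=[2,6,5,-] (faults so far: 3)
  step 6: ref 1 -> FAULT, frames=[2,6,5,1] (faults so far: 4)
  step 7: ref 3 -> FAULT, evict 1, frames=[2,6,5,3] (faults so far: 5)
  step 8: ref 2 -> HIT, frames=[2,6,5,3] (faults so far: 5)
  step 9: ref 3 -> HIT, frames=[2,6,5,3] (faults so far: 5)
  step 10: ref 4 -> FAULT, evict 2, frames=[4,6,5,3] (faults so far: 6)
  Optimal total faults: 6

Answer: 7 7 6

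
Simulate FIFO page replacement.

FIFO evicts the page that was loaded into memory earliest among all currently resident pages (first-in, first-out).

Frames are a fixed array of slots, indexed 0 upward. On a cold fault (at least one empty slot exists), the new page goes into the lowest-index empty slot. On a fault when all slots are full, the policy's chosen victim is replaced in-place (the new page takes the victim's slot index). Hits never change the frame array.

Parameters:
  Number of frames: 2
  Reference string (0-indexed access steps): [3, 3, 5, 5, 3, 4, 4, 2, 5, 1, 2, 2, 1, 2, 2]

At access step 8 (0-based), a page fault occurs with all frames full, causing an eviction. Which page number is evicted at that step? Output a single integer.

Step 0: ref 3 -> FAULT, frames=[3,-]
Step 1: ref 3 -> HIT, frames=[3,-]
Step 2: ref 5 -> FAULT, frames=[3,5]
Step 3: ref 5 -> HIT, frames=[3,5]
Step 4: ref 3 -> HIT, frames=[3,5]
Step 5: ref 4 -> FAULT, evict 3, frames=[4,5]
Step 6: ref 4 -> HIT, frames=[4,5]
Step 7: ref 2 -> FAULT, evict 5, frames=[4,2]
Step 8: ref 5 -> FAULT, evict 4, frames=[5,2]
At step 8: evicted page 4

Answer: 4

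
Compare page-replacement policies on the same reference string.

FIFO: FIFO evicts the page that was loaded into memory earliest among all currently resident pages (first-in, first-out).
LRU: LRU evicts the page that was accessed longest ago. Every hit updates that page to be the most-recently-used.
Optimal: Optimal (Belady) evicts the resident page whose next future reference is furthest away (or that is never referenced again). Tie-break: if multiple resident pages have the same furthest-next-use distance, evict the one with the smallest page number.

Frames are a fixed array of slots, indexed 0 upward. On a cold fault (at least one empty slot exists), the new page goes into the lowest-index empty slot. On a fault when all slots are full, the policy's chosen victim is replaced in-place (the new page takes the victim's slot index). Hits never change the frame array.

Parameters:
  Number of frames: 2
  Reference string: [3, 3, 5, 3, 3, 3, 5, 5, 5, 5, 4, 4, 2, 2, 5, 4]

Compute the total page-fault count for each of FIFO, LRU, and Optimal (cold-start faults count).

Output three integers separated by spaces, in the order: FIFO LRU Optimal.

Answer: 6 6 5

Derivation:
--- FIFO ---
  step 0: ref 3 -> FAULT, frames=[3,-] (faults so far: 1)
  step 1: ref 3 -> HIT, frames=[3,-] (faults so far: 1)
  step 2: ref 5 -> FAULT, frames=[3,5] (faults so far: 2)
  step 3: ref 3 -> HIT, frames=[3,5] (faults so far: 2)
  step 4: ref 3 -> HIT, frames=[3,5] (faults so far: 2)
  step 5: ref 3 -> HIT, frames=[3,5] (faults so far: 2)
  step 6: ref 5 -> HIT, frames=[3,5] (faults so far: 2)
  step 7: ref 5 -> HIT, frames=[3,5] (faults so far: 2)
  step 8: ref 5 -> HIT, frames=[3,5] (faults so far: 2)
  step 9: ref 5 -> HIT, frames=[3,5] (faults so far: 2)
  step 10: ref 4 -> FAULT, evict 3, frames=[4,5] (faults so far: 3)
  step 11: ref 4 -> HIT, frames=[4,5] (faults so far: 3)
  step 12: ref 2 -> FAULT, evict 5, frames=[4,2] (faults so far: 4)
  step 13: ref 2 -> HIT, frames=[4,2] (faults so far: 4)
  step 14: ref 5 -> FAULT, evict 4, frames=[5,2] (faults so far: 5)
  step 15: ref 4 -> FAULT, evict 2, frames=[5,4] (faults so far: 6)
  FIFO total faults: 6
--- LRU ---
  step 0: ref 3 -> FAULT, frames=[3,-] (faults so far: 1)
  step 1: ref 3 -> HIT, frames=[3,-] (faults so far: 1)
  step 2: ref 5 -> FAULT, frames=[3,5] (faults so far: 2)
  step 3: ref 3 -> HIT, frames=[3,5] (faults so far: 2)
  step 4: ref 3 -> HIT, frames=[3,5] (faults so far: 2)
  step 5: ref 3 -> HIT, frames=[3,5] (faults so far: 2)
  step 6: ref 5 -> HIT, frames=[3,5] (faults so far: 2)
  step 7: ref 5 -> HIT, frames=[3,5] (faults so far: 2)
  step 8: ref 5 -> HIT, frames=[3,5] (faults so far: 2)
  step 9: ref 5 -> HIT, frames=[3,5] (faults so far: 2)
  step 10: ref 4 -> FAULT, evict 3, frames=[4,5] (faults so far: 3)
  step 11: ref 4 -> HIT, frames=[4,5] (faults so far: 3)
  step 12: ref 2 -> FAULT, evict 5, frames=[4,2] (faults so far: 4)
  step 13: ref 2 -> HIT, frames=[4,2] (faults so far: 4)
  step 14: ref 5 -> FAULT, evict 4, frames=[5,2] (faults so far: 5)
  step 15: ref 4 -> FAULT, evict 2, frames=[5,4] (faults so far: 6)
  LRU total faults: 6
--- Optimal ---
  step 0: ref 3 -> FAULT, frames=[3,-] (faults so far: 1)
  step 1: ref 3 -> HIT, frames=[3,-] (faults so far: 1)
  step 2: ref 5 -> FAULT, frames=[3,5] (faults so far: 2)
  step 3: ref 3 -> HIT, frames=[3,5] (faults so far: 2)
  step 4: ref 3 -> HIT, frames=[3,5] (faults so far: 2)
  step 5: ref 3 -> HIT, frames=[3,5] (faults so far: 2)
  step 6: ref 5 -> HIT, frames=[3,5] (faults so far: 2)
  step 7: ref 5 -> HIT, frames=[3,5] (faults so far: 2)
  step 8: ref 5 -> HIT, frames=[3,5] (faults so far: 2)
  step 9: ref 5 -> HIT, frames=[3,5] (faults so far: 2)
  step 10: ref 4 -> FAULT, evict 3, frames=[4,5] (faults so far: 3)
  step 11: ref 4 -> HIT, frames=[4,5] (faults so far: 3)
  step 12: ref 2 -> FAULT, evict 4, frames=[2,5] (faults so far: 4)
  step 13: ref 2 -> HIT, frames=[2,5] (faults so far: 4)
  step 14: ref 5 -> HIT, frames=[2,5] (faults so far: 4)
  step 15: ref 4 -> FAULT, evict 2, frames=[4,5] (faults so far: 5)
  Optimal total faults: 5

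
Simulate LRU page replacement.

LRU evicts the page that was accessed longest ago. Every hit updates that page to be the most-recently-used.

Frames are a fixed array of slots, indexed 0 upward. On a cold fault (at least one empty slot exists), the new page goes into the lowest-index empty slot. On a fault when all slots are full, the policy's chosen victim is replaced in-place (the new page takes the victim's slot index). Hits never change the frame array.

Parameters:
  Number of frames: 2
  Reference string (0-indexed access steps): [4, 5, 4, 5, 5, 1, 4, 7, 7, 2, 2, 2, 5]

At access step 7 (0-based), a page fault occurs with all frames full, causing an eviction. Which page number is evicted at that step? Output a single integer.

Step 0: ref 4 -> FAULT, frames=[4,-]
Step 1: ref 5 -> FAULT, frames=[4,5]
Step 2: ref 4 -> HIT, frames=[4,5]
Step 3: ref 5 -> HIT, frames=[4,5]
Step 4: ref 5 -> HIT, frames=[4,5]
Step 5: ref 1 -> FAULT, evict 4, frames=[1,5]
Step 6: ref 4 -> FAULT, evict 5, frames=[1,4]
Step 7: ref 7 -> FAULT, evict 1, frames=[7,4]
At step 7: evicted page 1

Answer: 1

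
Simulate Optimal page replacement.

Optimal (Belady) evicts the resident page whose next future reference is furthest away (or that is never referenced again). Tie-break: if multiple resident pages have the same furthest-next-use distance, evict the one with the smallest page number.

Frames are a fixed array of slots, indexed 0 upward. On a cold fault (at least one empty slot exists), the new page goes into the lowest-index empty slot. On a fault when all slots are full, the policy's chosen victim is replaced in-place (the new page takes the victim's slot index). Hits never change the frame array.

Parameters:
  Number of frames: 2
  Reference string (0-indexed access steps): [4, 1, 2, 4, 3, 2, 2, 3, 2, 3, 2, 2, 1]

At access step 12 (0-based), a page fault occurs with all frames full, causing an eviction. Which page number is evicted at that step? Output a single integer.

Answer: 2

Derivation:
Step 0: ref 4 -> FAULT, frames=[4,-]
Step 1: ref 1 -> FAULT, frames=[4,1]
Step 2: ref 2 -> FAULT, evict 1, frames=[4,2]
Step 3: ref 4 -> HIT, frames=[4,2]
Step 4: ref 3 -> FAULT, evict 4, frames=[3,2]
Step 5: ref 2 -> HIT, frames=[3,2]
Step 6: ref 2 -> HIT, frames=[3,2]
Step 7: ref 3 -> HIT, frames=[3,2]
Step 8: ref 2 -> HIT, frames=[3,2]
Step 9: ref 3 -> HIT, frames=[3,2]
Step 10: ref 2 -> HIT, frames=[3,2]
Step 11: ref 2 -> HIT, frames=[3,2]
Step 12: ref 1 -> FAULT, evict 2, frames=[3,1]
At step 12: evicted page 2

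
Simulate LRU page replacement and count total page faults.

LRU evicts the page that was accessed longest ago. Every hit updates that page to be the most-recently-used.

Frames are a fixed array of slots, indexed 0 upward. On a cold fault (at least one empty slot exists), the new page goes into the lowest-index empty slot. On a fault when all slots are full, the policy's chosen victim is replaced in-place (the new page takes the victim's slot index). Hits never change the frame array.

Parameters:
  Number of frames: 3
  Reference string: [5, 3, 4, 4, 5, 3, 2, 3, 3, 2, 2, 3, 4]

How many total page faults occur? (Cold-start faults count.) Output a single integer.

Step 0: ref 5 → FAULT, frames=[5,-,-]
Step 1: ref 3 → FAULT, frames=[5,3,-]
Step 2: ref 4 → FAULT, frames=[5,3,4]
Step 3: ref 4 → HIT, frames=[5,3,4]
Step 4: ref 5 → HIT, frames=[5,3,4]
Step 5: ref 3 → HIT, frames=[5,3,4]
Step 6: ref 2 → FAULT (evict 4), frames=[5,3,2]
Step 7: ref 3 → HIT, frames=[5,3,2]
Step 8: ref 3 → HIT, frames=[5,3,2]
Step 9: ref 2 → HIT, frames=[5,3,2]
Step 10: ref 2 → HIT, frames=[5,3,2]
Step 11: ref 3 → HIT, frames=[5,3,2]
Step 12: ref 4 → FAULT (evict 5), frames=[4,3,2]
Total faults: 5

Answer: 5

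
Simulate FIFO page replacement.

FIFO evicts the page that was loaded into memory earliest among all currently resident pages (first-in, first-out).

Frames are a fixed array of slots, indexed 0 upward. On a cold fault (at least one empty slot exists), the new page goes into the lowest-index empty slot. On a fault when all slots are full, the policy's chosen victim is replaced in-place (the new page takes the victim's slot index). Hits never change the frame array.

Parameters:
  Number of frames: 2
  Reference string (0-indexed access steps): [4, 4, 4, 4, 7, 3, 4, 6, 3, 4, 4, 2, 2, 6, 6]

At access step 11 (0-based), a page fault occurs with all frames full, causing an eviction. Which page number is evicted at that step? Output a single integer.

Step 0: ref 4 -> FAULT, frames=[4,-]
Step 1: ref 4 -> HIT, frames=[4,-]
Step 2: ref 4 -> HIT, frames=[4,-]
Step 3: ref 4 -> HIT, frames=[4,-]
Step 4: ref 7 -> FAULT, frames=[4,7]
Step 5: ref 3 -> FAULT, evict 4, frames=[3,7]
Step 6: ref 4 -> FAULT, evict 7, frames=[3,4]
Step 7: ref 6 -> FAULT, evict 3, frames=[6,4]
Step 8: ref 3 -> FAULT, evict 4, frames=[6,3]
Step 9: ref 4 -> FAULT, evict 6, frames=[4,3]
Step 10: ref 4 -> HIT, frames=[4,3]
Step 11: ref 2 -> FAULT, evict 3, frames=[4,2]
At step 11: evicted page 3

Answer: 3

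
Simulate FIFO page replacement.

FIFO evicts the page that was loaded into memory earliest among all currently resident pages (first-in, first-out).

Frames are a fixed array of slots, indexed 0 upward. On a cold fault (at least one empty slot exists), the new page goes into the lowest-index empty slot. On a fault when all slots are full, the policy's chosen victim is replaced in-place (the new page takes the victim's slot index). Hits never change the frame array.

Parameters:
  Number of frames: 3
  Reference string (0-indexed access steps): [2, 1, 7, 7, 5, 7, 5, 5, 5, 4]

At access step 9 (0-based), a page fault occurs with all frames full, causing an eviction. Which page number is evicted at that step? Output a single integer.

Answer: 1

Derivation:
Step 0: ref 2 -> FAULT, frames=[2,-,-]
Step 1: ref 1 -> FAULT, frames=[2,1,-]
Step 2: ref 7 -> FAULT, frames=[2,1,7]
Step 3: ref 7 -> HIT, frames=[2,1,7]
Step 4: ref 5 -> FAULT, evict 2, frames=[5,1,7]
Step 5: ref 7 -> HIT, frames=[5,1,7]
Step 6: ref 5 -> HIT, frames=[5,1,7]
Step 7: ref 5 -> HIT, frames=[5,1,7]
Step 8: ref 5 -> HIT, frames=[5,1,7]
Step 9: ref 4 -> FAULT, evict 1, frames=[5,4,7]
At step 9: evicted page 1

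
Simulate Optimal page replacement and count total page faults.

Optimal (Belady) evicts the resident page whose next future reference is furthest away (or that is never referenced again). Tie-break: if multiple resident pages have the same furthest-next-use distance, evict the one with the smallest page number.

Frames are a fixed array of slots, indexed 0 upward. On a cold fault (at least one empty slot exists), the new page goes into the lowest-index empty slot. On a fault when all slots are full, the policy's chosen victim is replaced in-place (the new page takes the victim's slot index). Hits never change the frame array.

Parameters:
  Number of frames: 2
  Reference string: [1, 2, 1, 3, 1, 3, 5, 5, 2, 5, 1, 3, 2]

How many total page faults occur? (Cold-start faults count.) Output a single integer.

Answer: 7

Derivation:
Step 0: ref 1 → FAULT, frames=[1,-]
Step 1: ref 2 → FAULT, frames=[1,2]
Step 2: ref 1 → HIT, frames=[1,2]
Step 3: ref 3 → FAULT (evict 2), frames=[1,3]
Step 4: ref 1 → HIT, frames=[1,3]
Step 5: ref 3 → HIT, frames=[1,3]
Step 6: ref 5 → FAULT (evict 3), frames=[1,5]
Step 7: ref 5 → HIT, frames=[1,5]
Step 8: ref 2 → FAULT (evict 1), frames=[2,5]
Step 9: ref 5 → HIT, frames=[2,5]
Step 10: ref 1 → FAULT (evict 5), frames=[2,1]
Step 11: ref 3 → FAULT (evict 1), frames=[2,3]
Step 12: ref 2 → HIT, frames=[2,3]
Total faults: 7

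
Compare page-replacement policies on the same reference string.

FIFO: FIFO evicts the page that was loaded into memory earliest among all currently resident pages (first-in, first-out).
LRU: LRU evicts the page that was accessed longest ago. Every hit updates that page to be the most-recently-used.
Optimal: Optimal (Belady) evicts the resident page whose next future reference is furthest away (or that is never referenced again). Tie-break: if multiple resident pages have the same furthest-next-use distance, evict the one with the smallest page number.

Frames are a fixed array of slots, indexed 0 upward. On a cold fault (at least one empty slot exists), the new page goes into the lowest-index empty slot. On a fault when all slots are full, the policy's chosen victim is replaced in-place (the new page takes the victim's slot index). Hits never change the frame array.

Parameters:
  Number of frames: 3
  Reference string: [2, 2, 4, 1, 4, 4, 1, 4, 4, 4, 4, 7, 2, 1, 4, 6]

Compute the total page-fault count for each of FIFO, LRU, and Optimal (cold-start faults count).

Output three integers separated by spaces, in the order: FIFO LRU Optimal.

Answer: 7 8 6

Derivation:
--- FIFO ---
  step 0: ref 2 -> FAULT, frames=[2,-,-] (faults so far: 1)
  step 1: ref 2 -> HIT, frames=[2,-,-] (faults so far: 1)
  step 2: ref 4 -> FAULT, frames=[2,4,-] (faults so far: 2)
  step 3: ref 1 -> FAULT, frames=[2,4,1] (faults so far: 3)
  step 4: ref 4 -> HIT, frames=[2,4,1] (faults so far: 3)
  step 5: ref 4 -> HIT, frames=[2,4,1] (faults so far: 3)
  step 6: ref 1 -> HIT, frames=[2,4,1] (faults so far: 3)
  step 7: ref 4 -> HIT, frames=[2,4,1] (faults so far: 3)
  step 8: ref 4 -> HIT, frames=[2,4,1] (faults so far: 3)
  step 9: ref 4 -> HIT, frames=[2,4,1] (faults so far: 3)
  step 10: ref 4 -> HIT, frames=[2,4,1] (faults so far: 3)
  step 11: ref 7 -> FAULT, evict 2, frames=[7,4,1] (faults so far: 4)
  step 12: ref 2 -> FAULT, evict 4, frames=[7,2,1] (faults so far: 5)
  step 13: ref 1 -> HIT, frames=[7,2,1] (faults so far: 5)
  step 14: ref 4 -> FAULT, evict 1, frames=[7,2,4] (faults so far: 6)
  step 15: ref 6 -> FAULT, evict 7, frames=[6,2,4] (faults so far: 7)
  FIFO total faults: 7
--- LRU ---
  step 0: ref 2 -> FAULT, frames=[2,-,-] (faults so far: 1)
  step 1: ref 2 -> HIT, frames=[2,-,-] (faults so far: 1)
  step 2: ref 4 -> FAULT, frames=[2,4,-] (faults so far: 2)
  step 3: ref 1 -> FAULT, frames=[2,4,1] (faults so far: 3)
  step 4: ref 4 -> HIT, frames=[2,4,1] (faults so far: 3)
  step 5: ref 4 -> HIT, frames=[2,4,1] (faults so far: 3)
  step 6: ref 1 -> HIT, frames=[2,4,1] (faults so far: 3)
  step 7: ref 4 -> HIT, frames=[2,4,1] (faults so far: 3)
  step 8: ref 4 -> HIT, frames=[2,4,1] (faults so far: 3)
  step 9: ref 4 -> HIT, frames=[2,4,1] (faults so far: 3)
  step 10: ref 4 -> HIT, frames=[2,4,1] (faults so far: 3)
  step 11: ref 7 -> FAULT, evict 2, frames=[7,4,1] (faults so far: 4)
  step 12: ref 2 -> FAULT, evict 1, frames=[7,4,2] (faults so far: 5)
  step 13: ref 1 -> FAULT, evict 4, frames=[7,1,2] (faults so far: 6)
  step 14: ref 4 -> FAULT, evict 7, frames=[4,1,2] (faults so far: 7)
  step 15: ref 6 -> FAULT, evict 2, frames=[4,1,6] (faults so far: 8)
  LRU total faults: 8
--- Optimal ---
  step 0: ref 2 -> FAULT, frames=[2,-,-] (faults so far: 1)
  step 1: ref 2 -> HIT, frames=[2,-,-] (faults so far: 1)
  step 2: ref 4 -> FAULT, frames=[2,4,-] (faults so far: 2)
  step 3: ref 1 -> FAULT, frames=[2,4,1] (faults so far: 3)
  step 4: ref 4 -> HIT, frames=[2,4,1] (faults so far: 3)
  step 5: ref 4 -> HIT, frames=[2,4,1] (faults so far: 3)
  step 6: ref 1 -> HIT, frames=[2,4,1] (faults so far: 3)
  step 7: ref 4 -> HIT, frames=[2,4,1] (faults so far: 3)
  step 8: ref 4 -> HIT, frames=[2,4,1] (faults so far: 3)
  step 9: ref 4 -> HIT, frames=[2,4,1] (faults so far: 3)
  step 10: ref 4 -> HIT, frames=[2,4,1] (faults so far: 3)
  step 11: ref 7 -> FAULT, evict 4, frames=[2,7,1] (faults so far: 4)
  step 12: ref 2 -> HIT, frames=[2,7,1] (faults so far: 4)
  step 13: ref 1 -> HIT, frames=[2,7,1] (faults so far: 4)
  step 14: ref 4 -> FAULT, evict 1, frames=[2,7,4] (faults so far: 5)
  step 15: ref 6 -> FAULT, evict 2, frames=[6,7,4] (faults so far: 6)
  Optimal total faults: 6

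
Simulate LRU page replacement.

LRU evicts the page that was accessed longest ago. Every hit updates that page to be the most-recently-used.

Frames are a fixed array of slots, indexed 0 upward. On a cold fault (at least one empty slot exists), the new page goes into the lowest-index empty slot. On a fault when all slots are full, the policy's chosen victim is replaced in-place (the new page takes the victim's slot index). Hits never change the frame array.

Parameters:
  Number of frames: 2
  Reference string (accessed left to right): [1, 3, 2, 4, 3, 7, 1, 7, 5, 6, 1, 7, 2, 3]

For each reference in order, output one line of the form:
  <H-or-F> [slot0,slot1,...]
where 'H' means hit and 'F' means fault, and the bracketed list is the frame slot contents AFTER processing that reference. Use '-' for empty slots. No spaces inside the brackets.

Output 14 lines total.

F [1,-]
F [1,3]
F [2,3]
F [2,4]
F [3,4]
F [3,7]
F [1,7]
H [1,7]
F [5,7]
F [5,6]
F [1,6]
F [1,7]
F [2,7]
F [2,3]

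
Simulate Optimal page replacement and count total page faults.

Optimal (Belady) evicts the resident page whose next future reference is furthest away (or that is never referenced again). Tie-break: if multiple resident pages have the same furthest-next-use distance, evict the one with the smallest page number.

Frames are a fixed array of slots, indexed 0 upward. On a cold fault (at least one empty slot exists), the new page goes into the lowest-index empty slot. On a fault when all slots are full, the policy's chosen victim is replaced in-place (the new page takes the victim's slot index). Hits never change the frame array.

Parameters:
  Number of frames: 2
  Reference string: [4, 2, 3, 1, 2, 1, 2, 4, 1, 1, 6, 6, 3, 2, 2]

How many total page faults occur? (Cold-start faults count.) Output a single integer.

Answer: 8

Derivation:
Step 0: ref 4 → FAULT, frames=[4,-]
Step 1: ref 2 → FAULT, frames=[4,2]
Step 2: ref 3 → FAULT (evict 4), frames=[3,2]
Step 3: ref 1 → FAULT (evict 3), frames=[1,2]
Step 4: ref 2 → HIT, frames=[1,2]
Step 5: ref 1 → HIT, frames=[1,2]
Step 6: ref 2 → HIT, frames=[1,2]
Step 7: ref 4 → FAULT (evict 2), frames=[1,4]
Step 8: ref 1 → HIT, frames=[1,4]
Step 9: ref 1 → HIT, frames=[1,4]
Step 10: ref 6 → FAULT (evict 1), frames=[6,4]
Step 11: ref 6 → HIT, frames=[6,4]
Step 12: ref 3 → FAULT (evict 4), frames=[6,3]
Step 13: ref 2 → FAULT (evict 3), frames=[6,2]
Step 14: ref 2 → HIT, frames=[6,2]
Total faults: 8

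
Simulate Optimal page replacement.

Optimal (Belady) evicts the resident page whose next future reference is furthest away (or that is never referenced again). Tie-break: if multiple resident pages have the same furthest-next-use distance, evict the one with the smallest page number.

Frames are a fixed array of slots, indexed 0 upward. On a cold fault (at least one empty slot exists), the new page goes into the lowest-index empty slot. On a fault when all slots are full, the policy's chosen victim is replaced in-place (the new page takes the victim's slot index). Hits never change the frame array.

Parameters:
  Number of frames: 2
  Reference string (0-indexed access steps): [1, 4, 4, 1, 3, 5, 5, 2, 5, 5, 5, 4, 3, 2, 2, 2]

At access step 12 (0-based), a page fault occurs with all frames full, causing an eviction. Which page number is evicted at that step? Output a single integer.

Step 0: ref 1 -> FAULT, frames=[1,-]
Step 1: ref 4 -> FAULT, frames=[1,4]
Step 2: ref 4 -> HIT, frames=[1,4]
Step 3: ref 1 -> HIT, frames=[1,4]
Step 4: ref 3 -> FAULT, evict 1, frames=[3,4]
Step 5: ref 5 -> FAULT, evict 3, frames=[5,4]
Step 6: ref 5 -> HIT, frames=[5,4]
Step 7: ref 2 -> FAULT, evict 4, frames=[5,2]
Step 8: ref 5 -> HIT, frames=[5,2]
Step 9: ref 5 -> HIT, frames=[5,2]
Step 10: ref 5 -> HIT, frames=[5,2]
Step 11: ref 4 -> FAULT, evict 5, frames=[4,2]
Step 12: ref 3 -> FAULT, evict 4, frames=[3,2]
At step 12: evicted page 4

Answer: 4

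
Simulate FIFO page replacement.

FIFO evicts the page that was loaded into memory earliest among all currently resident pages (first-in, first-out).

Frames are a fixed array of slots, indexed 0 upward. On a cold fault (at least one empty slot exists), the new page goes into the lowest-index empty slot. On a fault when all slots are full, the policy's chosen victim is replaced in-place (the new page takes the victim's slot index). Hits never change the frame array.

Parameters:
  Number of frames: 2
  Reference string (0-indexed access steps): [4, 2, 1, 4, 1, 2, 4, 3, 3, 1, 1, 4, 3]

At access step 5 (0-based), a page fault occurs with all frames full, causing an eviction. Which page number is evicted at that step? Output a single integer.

Answer: 1

Derivation:
Step 0: ref 4 -> FAULT, frames=[4,-]
Step 1: ref 2 -> FAULT, frames=[4,2]
Step 2: ref 1 -> FAULT, evict 4, frames=[1,2]
Step 3: ref 4 -> FAULT, evict 2, frames=[1,4]
Step 4: ref 1 -> HIT, frames=[1,4]
Step 5: ref 2 -> FAULT, evict 1, frames=[2,4]
At step 5: evicted page 1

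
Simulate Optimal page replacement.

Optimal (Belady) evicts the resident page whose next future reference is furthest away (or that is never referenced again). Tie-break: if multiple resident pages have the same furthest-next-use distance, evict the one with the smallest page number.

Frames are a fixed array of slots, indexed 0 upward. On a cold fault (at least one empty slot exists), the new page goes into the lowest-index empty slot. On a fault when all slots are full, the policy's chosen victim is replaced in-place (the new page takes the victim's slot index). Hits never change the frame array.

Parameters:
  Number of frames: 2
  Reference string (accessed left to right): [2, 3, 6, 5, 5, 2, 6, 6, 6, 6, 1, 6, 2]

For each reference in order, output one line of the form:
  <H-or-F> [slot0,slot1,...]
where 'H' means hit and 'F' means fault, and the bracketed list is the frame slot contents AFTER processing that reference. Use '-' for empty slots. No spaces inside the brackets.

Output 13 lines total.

F [2,-]
F [2,3]
F [2,6]
F [2,5]
H [2,5]
H [2,5]
F [2,6]
H [2,6]
H [2,6]
H [2,6]
F [1,6]
H [1,6]
F [2,6]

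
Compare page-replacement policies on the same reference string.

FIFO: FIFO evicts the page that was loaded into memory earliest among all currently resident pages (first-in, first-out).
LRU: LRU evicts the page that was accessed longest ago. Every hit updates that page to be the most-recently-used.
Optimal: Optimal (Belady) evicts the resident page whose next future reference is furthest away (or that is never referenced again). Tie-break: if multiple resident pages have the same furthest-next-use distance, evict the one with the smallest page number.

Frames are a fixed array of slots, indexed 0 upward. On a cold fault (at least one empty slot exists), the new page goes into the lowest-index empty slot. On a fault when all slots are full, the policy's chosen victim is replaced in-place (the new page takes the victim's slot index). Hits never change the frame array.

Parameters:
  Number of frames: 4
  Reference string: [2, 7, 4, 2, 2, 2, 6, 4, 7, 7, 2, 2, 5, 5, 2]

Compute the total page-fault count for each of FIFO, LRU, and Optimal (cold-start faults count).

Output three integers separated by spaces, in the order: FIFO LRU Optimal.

Answer: 6 5 5

Derivation:
--- FIFO ---
  step 0: ref 2 -> FAULT, frames=[2,-,-,-] (faults so far: 1)
  step 1: ref 7 -> FAULT, frames=[2,7,-,-] (faults so far: 2)
  step 2: ref 4 -> FAULT, frames=[2,7,4,-] (faults so far: 3)
  step 3: ref 2 -> HIT, frames=[2,7,4,-] (faults so far: 3)
  step 4: ref 2 -> HIT, frames=[2,7,4,-] (faults so far: 3)
  step 5: ref 2 -> HIT, frames=[2,7,4,-] (faults so far: 3)
  step 6: ref 6 -> FAULT, frames=[2,7,4,6] (faults so far: 4)
  step 7: ref 4 -> HIT, frames=[2,7,4,6] (faults so far: 4)
  step 8: ref 7 -> HIT, frames=[2,7,4,6] (faults so far: 4)
  step 9: ref 7 -> HIT, frames=[2,7,4,6] (faults so far: 4)
  step 10: ref 2 -> HIT, frames=[2,7,4,6] (faults so far: 4)
  step 11: ref 2 -> HIT, frames=[2,7,4,6] (faults so far: 4)
  step 12: ref 5 -> FAULT, evict 2, frames=[5,7,4,6] (faults so far: 5)
  step 13: ref 5 -> HIT, frames=[5,7,4,6] (faults so far: 5)
  step 14: ref 2 -> FAULT, evict 7, frames=[5,2,4,6] (faults so far: 6)
  FIFO total faults: 6
--- LRU ---
  step 0: ref 2 -> FAULT, frames=[2,-,-,-] (faults so far: 1)
  step 1: ref 7 -> FAULT, frames=[2,7,-,-] (faults so far: 2)
  step 2: ref 4 -> FAULT, frames=[2,7,4,-] (faults so far: 3)
  step 3: ref 2 -> HIT, frames=[2,7,4,-] (faults so far: 3)
  step 4: ref 2 -> HIT, frames=[2,7,4,-] (faults so far: 3)
  step 5: ref 2 -> HIT, frames=[2,7,4,-] (faults so far: 3)
  step 6: ref 6 -> FAULT, frames=[2,7,4,6] (faults so far: 4)
  step 7: ref 4 -> HIT, frames=[2,7,4,6] (faults so far: 4)
  step 8: ref 7 -> HIT, frames=[2,7,4,6] (faults so far: 4)
  step 9: ref 7 -> HIT, frames=[2,7,4,6] (faults so far: 4)
  step 10: ref 2 -> HIT, frames=[2,7,4,6] (faults so far: 4)
  step 11: ref 2 -> HIT, frames=[2,7,4,6] (faults so far: 4)
  step 12: ref 5 -> FAULT, evict 6, frames=[2,7,4,5] (faults so far: 5)
  step 13: ref 5 -> HIT, frames=[2,7,4,5] (faults so far: 5)
  step 14: ref 2 -> HIT, frames=[2,7,4,5] (faults so far: 5)
  LRU total faults: 5
--- Optimal ---
  step 0: ref 2 -> FAULT, frames=[2,-,-,-] (faults so far: 1)
  step 1: ref 7 -> FAULT, frames=[2,7,-,-] (faults so far: 2)
  step 2: ref 4 -> FAULT, frames=[2,7,4,-] (faults so far: 3)
  step 3: ref 2 -> HIT, frames=[2,7,4,-] (faults so far: 3)
  step 4: ref 2 -> HIT, frames=[2,7,4,-] (faults so far: 3)
  step 5: ref 2 -> HIT, frames=[2,7,4,-] (faults so far: 3)
  step 6: ref 6 -> FAULT, frames=[2,7,4,6] (faults so far: 4)
  step 7: ref 4 -> HIT, frames=[2,7,4,6] (faults so far: 4)
  step 8: ref 7 -> HIT, frames=[2,7,4,6] (faults so far: 4)
  step 9: ref 7 -> HIT, frames=[2,7,4,6] (faults so far: 4)
  step 10: ref 2 -> HIT, frames=[2,7,4,6] (faults so far: 4)
  step 11: ref 2 -> HIT, frames=[2,7,4,6] (faults so far: 4)
  step 12: ref 5 -> FAULT, evict 4, frames=[2,7,5,6] (faults so far: 5)
  step 13: ref 5 -> HIT, frames=[2,7,5,6] (faults so far: 5)
  step 14: ref 2 -> HIT, frames=[2,7,5,6] (faults so far: 5)
  Optimal total faults: 5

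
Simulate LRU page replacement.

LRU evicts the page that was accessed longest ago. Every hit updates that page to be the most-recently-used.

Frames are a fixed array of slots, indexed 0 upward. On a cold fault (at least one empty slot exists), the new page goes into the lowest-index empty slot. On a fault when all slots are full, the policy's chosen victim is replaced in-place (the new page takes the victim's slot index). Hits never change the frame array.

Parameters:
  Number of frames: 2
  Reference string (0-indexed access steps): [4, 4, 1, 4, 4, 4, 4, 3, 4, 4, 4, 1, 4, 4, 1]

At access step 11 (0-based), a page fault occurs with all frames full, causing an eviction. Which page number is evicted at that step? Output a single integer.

Answer: 3

Derivation:
Step 0: ref 4 -> FAULT, frames=[4,-]
Step 1: ref 4 -> HIT, frames=[4,-]
Step 2: ref 1 -> FAULT, frames=[4,1]
Step 3: ref 4 -> HIT, frames=[4,1]
Step 4: ref 4 -> HIT, frames=[4,1]
Step 5: ref 4 -> HIT, frames=[4,1]
Step 6: ref 4 -> HIT, frames=[4,1]
Step 7: ref 3 -> FAULT, evict 1, frames=[4,3]
Step 8: ref 4 -> HIT, frames=[4,3]
Step 9: ref 4 -> HIT, frames=[4,3]
Step 10: ref 4 -> HIT, frames=[4,3]
Step 11: ref 1 -> FAULT, evict 3, frames=[4,1]
At step 11: evicted page 3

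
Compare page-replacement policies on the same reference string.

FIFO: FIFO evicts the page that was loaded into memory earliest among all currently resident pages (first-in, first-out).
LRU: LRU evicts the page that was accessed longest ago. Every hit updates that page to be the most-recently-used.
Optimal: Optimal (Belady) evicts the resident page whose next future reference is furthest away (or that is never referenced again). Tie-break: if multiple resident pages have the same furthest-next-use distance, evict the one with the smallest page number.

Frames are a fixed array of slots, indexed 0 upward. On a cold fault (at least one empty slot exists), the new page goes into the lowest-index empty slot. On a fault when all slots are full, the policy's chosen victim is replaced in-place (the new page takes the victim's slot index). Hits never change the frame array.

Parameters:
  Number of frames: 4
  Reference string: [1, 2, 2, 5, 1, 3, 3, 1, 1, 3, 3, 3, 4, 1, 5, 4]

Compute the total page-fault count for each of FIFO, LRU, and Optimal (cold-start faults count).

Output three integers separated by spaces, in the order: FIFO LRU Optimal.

Answer: 6 5 5

Derivation:
--- FIFO ---
  step 0: ref 1 -> FAULT, frames=[1,-,-,-] (faults so far: 1)
  step 1: ref 2 -> FAULT, frames=[1,2,-,-] (faults so far: 2)
  step 2: ref 2 -> HIT, frames=[1,2,-,-] (faults so far: 2)
  step 3: ref 5 -> FAULT, frames=[1,2,5,-] (faults so far: 3)
  step 4: ref 1 -> HIT, frames=[1,2,5,-] (faults so far: 3)
  step 5: ref 3 -> FAULT, frames=[1,2,5,3] (faults so far: 4)
  step 6: ref 3 -> HIT, frames=[1,2,5,3] (faults so far: 4)
  step 7: ref 1 -> HIT, frames=[1,2,5,3] (faults so far: 4)
  step 8: ref 1 -> HIT, frames=[1,2,5,3] (faults so far: 4)
  step 9: ref 3 -> HIT, frames=[1,2,5,3] (faults so far: 4)
  step 10: ref 3 -> HIT, frames=[1,2,5,3] (faults so far: 4)
  step 11: ref 3 -> HIT, frames=[1,2,5,3] (faults so far: 4)
  step 12: ref 4 -> FAULT, evict 1, frames=[4,2,5,3] (faults so far: 5)
  step 13: ref 1 -> FAULT, evict 2, frames=[4,1,5,3] (faults so far: 6)
  step 14: ref 5 -> HIT, frames=[4,1,5,3] (faults so far: 6)
  step 15: ref 4 -> HIT, frames=[4,1,5,3] (faults so far: 6)
  FIFO total faults: 6
--- LRU ---
  step 0: ref 1 -> FAULT, frames=[1,-,-,-] (faults so far: 1)
  step 1: ref 2 -> FAULT, frames=[1,2,-,-] (faults so far: 2)
  step 2: ref 2 -> HIT, frames=[1,2,-,-] (faults so far: 2)
  step 3: ref 5 -> FAULT, frames=[1,2,5,-] (faults so far: 3)
  step 4: ref 1 -> HIT, frames=[1,2,5,-] (faults so far: 3)
  step 5: ref 3 -> FAULT, frames=[1,2,5,3] (faults so far: 4)
  step 6: ref 3 -> HIT, frames=[1,2,5,3] (faults so far: 4)
  step 7: ref 1 -> HIT, frames=[1,2,5,3] (faults so far: 4)
  step 8: ref 1 -> HIT, frames=[1,2,5,3] (faults so far: 4)
  step 9: ref 3 -> HIT, frames=[1,2,5,3] (faults so far: 4)
  step 10: ref 3 -> HIT, frames=[1,2,5,3] (faults so far: 4)
  step 11: ref 3 -> HIT, frames=[1,2,5,3] (faults so far: 4)
  step 12: ref 4 -> FAULT, evict 2, frames=[1,4,5,3] (faults so far: 5)
  step 13: ref 1 -> HIT, frames=[1,4,5,3] (faults so far: 5)
  step 14: ref 5 -> HIT, frames=[1,4,5,3] (faults so far: 5)
  step 15: ref 4 -> HIT, frames=[1,4,5,3] (faults so far: 5)
  LRU total faults: 5
--- Optimal ---
  step 0: ref 1 -> FAULT, frames=[1,-,-,-] (faults so far: 1)
  step 1: ref 2 -> FAULT, frames=[1,2,-,-] (faults so far: 2)
  step 2: ref 2 -> HIT, frames=[1,2,-,-] (faults so far: 2)
  step 3: ref 5 -> FAULT, frames=[1,2,5,-] (faults so far: 3)
  step 4: ref 1 -> HIT, frames=[1,2,5,-] (faults so far: 3)
  step 5: ref 3 -> FAULT, frames=[1,2,5,3] (faults so far: 4)
  step 6: ref 3 -> HIT, frames=[1,2,5,3] (faults so far: 4)
  step 7: ref 1 -> HIT, frames=[1,2,5,3] (faults so far: 4)
  step 8: ref 1 -> HIT, frames=[1,2,5,3] (faults so far: 4)
  step 9: ref 3 -> HIT, frames=[1,2,5,3] (faults so far: 4)
  step 10: ref 3 -> HIT, frames=[1,2,5,3] (faults so far: 4)
  step 11: ref 3 -> HIT, frames=[1,2,5,3] (faults so far: 4)
  step 12: ref 4 -> FAULT, evict 2, frames=[1,4,5,3] (faults so far: 5)
  step 13: ref 1 -> HIT, frames=[1,4,5,3] (faults so far: 5)
  step 14: ref 5 -> HIT, frames=[1,4,5,3] (faults so far: 5)
  step 15: ref 4 -> HIT, frames=[1,4,5,3] (faults so far: 5)
  Optimal total faults: 5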